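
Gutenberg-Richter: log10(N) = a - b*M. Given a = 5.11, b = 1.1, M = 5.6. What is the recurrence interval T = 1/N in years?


log10(N) = 5.11 - 1.1*5.6 = -1.05
N = 10^-1.05 = 0.089125
T = 1/N = 1/0.089125 = 11.2202 years

11.2202


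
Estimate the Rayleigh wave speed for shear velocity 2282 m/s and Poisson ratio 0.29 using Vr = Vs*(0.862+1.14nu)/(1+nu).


Numerator factor = 0.862 + 1.14*0.29 = 1.1926
Denominator = 1 + 0.29 = 1.29
Vr = 2282 * 1.1926 / 1.29 = 2109.7 m/s

2109.7


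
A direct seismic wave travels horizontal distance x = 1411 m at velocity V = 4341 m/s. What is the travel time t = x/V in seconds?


t = x / V
= 1411 / 4341
= 0.325 s

0.325


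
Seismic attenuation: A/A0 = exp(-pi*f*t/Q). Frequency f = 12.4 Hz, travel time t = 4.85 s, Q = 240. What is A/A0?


pi*f*t/Q = pi*12.4*4.85/240 = 0.787231
A/A0 = exp(-0.787231) = 0.455103

0.455103


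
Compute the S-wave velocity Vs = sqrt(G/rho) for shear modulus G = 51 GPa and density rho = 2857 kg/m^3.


Convert G to Pa: G = 51e9 Pa
Compute G/rho = 51e9 / 2857 = 17850892.5446
Vs = sqrt(17850892.5446) = 4225.03 m/s

4225.03


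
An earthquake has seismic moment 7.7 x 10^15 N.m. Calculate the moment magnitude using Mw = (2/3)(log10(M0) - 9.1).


log10(M0) = log10(7.7 x 10^15) = 15.8865
Mw = 2/3 * (15.8865 - 9.1)
= 2/3 * 6.7865
= 4.52

4.52


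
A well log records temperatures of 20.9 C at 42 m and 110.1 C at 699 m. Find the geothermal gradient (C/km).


dT = 110.1 - 20.9 = 89.2 C
dz = 699 - 42 = 657 m
gradient = dT/dz * 1000 = 89.2/657 * 1000 = 135.7686 C/km

135.7686


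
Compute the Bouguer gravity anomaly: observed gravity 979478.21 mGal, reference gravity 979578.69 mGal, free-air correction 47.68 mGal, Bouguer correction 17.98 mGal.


BA = g_obs - g_ref + FAC - BC
= 979478.21 - 979578.69 + 47.68 - 17.98
= -70.78 mGal

-70.78


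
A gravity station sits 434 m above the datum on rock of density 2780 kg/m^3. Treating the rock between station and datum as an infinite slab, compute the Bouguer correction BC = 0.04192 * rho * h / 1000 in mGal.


BC = 0.04192 * rho * h / 1000
= 0.04192 * 2780 * 434 / 1000
= 50.5773 mGal

50.5773


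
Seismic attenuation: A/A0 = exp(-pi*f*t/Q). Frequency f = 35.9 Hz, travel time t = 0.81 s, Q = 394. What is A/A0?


pi*f*t/Q = pi*35.9*0.81/394 = 0.231864
A/A0 = exp(-0.231864) = 0.793054

0.793054


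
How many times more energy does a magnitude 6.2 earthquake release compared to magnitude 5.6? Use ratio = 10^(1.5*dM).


M2 - M1 = 6.2 - 5.6 = 0.6
1.5 * 0.6 = 0.9
ratio = 10^0.9 = 7.94

7.94


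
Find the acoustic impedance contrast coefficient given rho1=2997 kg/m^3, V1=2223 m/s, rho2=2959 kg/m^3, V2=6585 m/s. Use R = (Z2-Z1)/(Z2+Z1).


Z1 = 2997 * 2223 = 6662331
Z2 = 2959 * 6585 = 19485015
R = (19485015 - 6662331) / (19485015 + 6662331) = 12822684 / 26147346 = 0.4904

0.4904


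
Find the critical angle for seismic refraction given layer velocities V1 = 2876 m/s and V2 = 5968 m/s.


V1/V2 = 2876/5968 = 0.481903
theta_c = arcsin(0.481903) = 28.8098 degrees

28.8098


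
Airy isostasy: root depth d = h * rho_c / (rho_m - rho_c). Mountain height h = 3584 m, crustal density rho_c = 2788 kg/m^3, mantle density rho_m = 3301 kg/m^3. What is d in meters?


rho_m - rho_c = 3301 - 2788 = 513
d = 3584 * 2788 / 513
= 9992192 / 513
= 19477.96 m

19477.96


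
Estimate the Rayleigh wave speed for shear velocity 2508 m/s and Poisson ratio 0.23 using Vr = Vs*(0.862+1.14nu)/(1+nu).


Numerator factor = 0.862 + 1.14*0.23 = 1.1242
Denominator = 1 + 0.23 = 1.23
Vr = 2508 * 1.1242 / 1.23 = 2292.27 m/s

2292.27


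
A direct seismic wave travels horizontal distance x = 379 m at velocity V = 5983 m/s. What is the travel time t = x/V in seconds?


t = x / V
= 379 / 5983
= 0.0633 s

0.0633


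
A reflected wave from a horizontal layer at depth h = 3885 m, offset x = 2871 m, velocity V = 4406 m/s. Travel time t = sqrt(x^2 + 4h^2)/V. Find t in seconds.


x^2 + 4h^2 = 2871^2 + 4*3885^2 = 8242641 + 60372900 = 68615541
sqrt(68615541) = 8283.4498
t = 8283.4498 / 4406 = 1.88 s

1.88


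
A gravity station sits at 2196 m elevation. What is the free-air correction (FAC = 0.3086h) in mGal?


FAC = 0.3086 * h
= 0.3086 * 2196
= 677.6856 mGal

677.6856


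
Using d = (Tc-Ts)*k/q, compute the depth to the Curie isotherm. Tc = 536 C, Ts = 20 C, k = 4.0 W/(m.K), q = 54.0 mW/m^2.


T_Curie - T_surf = 536 - 20 = 516 C
Convert q to W/m^2: 54.0 mW/m^2 = 0.054 W/m^2
d = 516 * 4.0 / 0.054 = 38222.22 m

38222.22


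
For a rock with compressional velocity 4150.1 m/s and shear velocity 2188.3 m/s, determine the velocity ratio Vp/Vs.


Vp/Vs = 4150.1 / 2188.3
= 1.8965

1.8965


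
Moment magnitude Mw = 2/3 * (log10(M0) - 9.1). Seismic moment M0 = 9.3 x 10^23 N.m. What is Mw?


log10(M0) = log10(9.3 x 10^23) = 23.9685
Mw = 2/3 * (23.9685 - 9.1)
= 2/3 * 14.8685
= 9.91

9.91


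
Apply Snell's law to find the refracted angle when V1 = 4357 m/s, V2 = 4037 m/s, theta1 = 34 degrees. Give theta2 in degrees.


sin(theta1) = sin(34 deg) = 0.559193
sin(theta2) = V2/V1 * sin(theta1) = 4037/4357 * 0.559193 = 0.518123
theta2 = arcsin(0.518123) = 31.2064 degrees

31.2064


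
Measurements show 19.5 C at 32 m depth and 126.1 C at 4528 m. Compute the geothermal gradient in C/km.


dT = 126.1 - 19.5 = 106.6 C
dz = 4528 - 32 = 4496 m
gradient = dT/dz * 1000 = 106.6/4496 * 1000 = 23.71 C/km

23.71


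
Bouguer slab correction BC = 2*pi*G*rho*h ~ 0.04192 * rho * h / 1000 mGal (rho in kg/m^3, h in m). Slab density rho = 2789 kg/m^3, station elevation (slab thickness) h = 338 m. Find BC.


BC = 0.04192 * rho * h / 1000
= 0.04192 * 2789 * 338 / 1000
= 39.5172 mGal

39.5172


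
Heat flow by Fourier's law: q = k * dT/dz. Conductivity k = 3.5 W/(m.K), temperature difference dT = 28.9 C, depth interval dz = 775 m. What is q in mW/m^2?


q = k * dT / dz * 1000
= 3.5 * 28.9 / 775 * 1000
= 0.130516 * 1000
= 130.5161 mW/m^2

130.5161


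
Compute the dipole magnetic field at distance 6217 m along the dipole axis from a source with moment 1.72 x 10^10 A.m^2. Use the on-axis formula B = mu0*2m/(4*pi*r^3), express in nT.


m = 1.72 x 10^10 = 17200000000 A.m^2
2m = 34400000000 A.m^2
r^3 = 6217^3 = 240293820313
B = (4pi*10^-7) * 34400000000 / (4*pi * 240293820313) * 1e9
= 43228.314913 / 3019621202393.39 * 1e9
= 14.3158 nT

14.3158


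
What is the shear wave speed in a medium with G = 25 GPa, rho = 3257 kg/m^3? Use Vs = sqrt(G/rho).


Convert G to Pa: G = 25e9 Pa
Compute G/rho = 25e9 / 3257 = 7675775.2533
Vs = sqrt(7675775.2533) = 2770.52 m/s

2770.52


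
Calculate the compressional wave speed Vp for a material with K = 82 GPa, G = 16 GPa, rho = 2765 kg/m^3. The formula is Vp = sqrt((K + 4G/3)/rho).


First compute the effective modulus:
K + 4G/3 = 82e9 + 4*16e9/3 = 103333333333.33 Pa
Then divide by density:
103333333333.33 / 2765 = 37371910.7896 Pa/(kg/m^3)
Take the square root:
Vp = sqrt(37371910.7896) = 6113.26 m/s

6113.26


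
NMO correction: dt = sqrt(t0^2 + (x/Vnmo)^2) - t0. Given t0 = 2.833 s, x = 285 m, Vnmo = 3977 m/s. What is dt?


x/Vnmo = 285/3977 = 0.071662
(x/Vnmo)^2 = 0.005135
t0^2 = 8.025889
sqrt(8.025889 + 0.005135) = 2.833906
dt = 2.833906 - 2.833 = 0.000906

9.060000e-04


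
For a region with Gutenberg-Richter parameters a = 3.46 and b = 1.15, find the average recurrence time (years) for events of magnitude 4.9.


log10(N) = 3.46 - 1.15*4.9 = -2.175
N = 10^-2.175 = 0.006683
T = 1/N = 1/0.006683 = 149.6236 years

149.6236


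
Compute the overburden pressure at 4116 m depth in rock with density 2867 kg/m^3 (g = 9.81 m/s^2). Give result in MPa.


P = rho * g * z / 1e6
= 2867 * 9.81 * 4116 / 1e6
= 115763611.32 / 1e6
= 115.7636 MPa

115.7636


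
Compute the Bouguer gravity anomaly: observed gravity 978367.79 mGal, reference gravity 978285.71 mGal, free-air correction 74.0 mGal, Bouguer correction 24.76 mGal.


BA = g_obs - g_ref + FAC - BC
= 978367.79 - 978285.71 + 74.0 - 24.76
= 131.32 mGal

131.32


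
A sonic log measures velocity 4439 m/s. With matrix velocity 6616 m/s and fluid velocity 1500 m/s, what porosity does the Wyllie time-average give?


1/V - 1/Vm = 1/4439 - 1/6616 = 7.413e-05
1/Vf - 1/Vm = 1/1500 - 1/6616 = 0.00051552
phi = 7.413e-05 / 0.00051552 = 0.1438

0.1438


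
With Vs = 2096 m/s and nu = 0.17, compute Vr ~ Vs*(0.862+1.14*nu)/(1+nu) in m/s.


Numerator factor = 0.862 + 1.14*0.17 = 1.0558
Denominator = 1 + 0.17 = 1.17
Vr = 2096 * 1.0558 / 1.17 = 1891.42 m/s

1891.42


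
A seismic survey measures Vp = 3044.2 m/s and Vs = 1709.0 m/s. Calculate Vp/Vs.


Vp/Vs = 3044.2 / 1709.0
= 1.7813

1.7813


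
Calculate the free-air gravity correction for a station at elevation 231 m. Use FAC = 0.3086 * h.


FAC = 0.3086 * h
= 0.3086 * 231
= 71.2866 mGal

71.2866


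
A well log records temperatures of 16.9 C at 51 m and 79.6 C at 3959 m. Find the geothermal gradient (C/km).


dT = 79.6 - 16.9 = 62.7 C
dz = 3959 - 51 = 3908 m
gradient = dT/dz * 1000 = 62.7/3908 * 1000 = 16.044 C/km

16.044


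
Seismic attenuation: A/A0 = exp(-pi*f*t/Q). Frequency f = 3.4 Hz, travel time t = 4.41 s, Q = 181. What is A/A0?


pi*f*t/Q = pi*3.4*4.41/181 = 0.260249
A/A0 = exp(-0.260249) = 0.77086

0.77086


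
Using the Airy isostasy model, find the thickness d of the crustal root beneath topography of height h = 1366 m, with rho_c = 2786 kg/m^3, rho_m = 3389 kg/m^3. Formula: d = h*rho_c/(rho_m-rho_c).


rho_m - rho_c = 3389 - 2786 = 603
d = 1366 * 2786 / 603
= 3805676 / 603
= 6311.24 m

6311.24


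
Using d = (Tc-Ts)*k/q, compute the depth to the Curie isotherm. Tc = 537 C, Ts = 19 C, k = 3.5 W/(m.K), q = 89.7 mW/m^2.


T_Curie - T_surf = 537 - 19 = 518 C
Convert q to W/m^2: 89.7 mW/m^2 = 0.0897 W/m^2
d = 518 * 3.5 / 0.0897 = 20211.82 m

20211.82


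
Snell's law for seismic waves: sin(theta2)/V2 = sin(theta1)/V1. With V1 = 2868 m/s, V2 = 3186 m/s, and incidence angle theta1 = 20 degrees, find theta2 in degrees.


sin(theta1) = sin(20 deg) = 0.34202
sin(theta2) = V2/V1 * sin(theta1) = 3186/2868 * 0.34202 = 0.379943
theta2 = arcsin(0.379943) = 22.3301 degrees

22.3301


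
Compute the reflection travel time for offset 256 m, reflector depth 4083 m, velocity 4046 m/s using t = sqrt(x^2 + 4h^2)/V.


x^2 + 4h^2 = 256^2 + 4*4083^2 = 65536 + 66683556 = 66749092
sqrt(66749092) = 8170.0118
t = 8170.0118 / 4046 = 2.0193 s

2.0193


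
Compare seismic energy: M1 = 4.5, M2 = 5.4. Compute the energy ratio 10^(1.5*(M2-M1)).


M2 - M1 = 5.4 - 4.5 = 0.9
1.5 * 0.9 = 1.35
ratio = 10^1.35 = 22.39

22.39


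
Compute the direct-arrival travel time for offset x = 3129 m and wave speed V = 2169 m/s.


t = x / V
= 3129 / 2169
= 1.4426 s

1.4426


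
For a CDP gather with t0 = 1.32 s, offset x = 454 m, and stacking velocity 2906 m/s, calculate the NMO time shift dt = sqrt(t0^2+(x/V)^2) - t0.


x/Vnmo = 454/2906 = 0.156228
(x/Vnmo)^2 = 0.024407
t0^2 = 1.7424
sqrt(1.7424 + 0.024407) = 1.329213
dt = 1.329213 - 1.32 = 0.009213

0.009213


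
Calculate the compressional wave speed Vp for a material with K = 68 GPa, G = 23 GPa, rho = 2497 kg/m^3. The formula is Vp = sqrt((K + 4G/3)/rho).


First compute the effective modulus:
K + 4G/3 = 68e9 + 4*23e9/3 = 98666666666.67 Pa
Then divide by density:
98666666666.67 / 2497 = 39514083.5669 Pa/(kg/m^3)
Take the square root:
Vp = sqrt(39514083.5669) = 6286.02 m/s

6286.02


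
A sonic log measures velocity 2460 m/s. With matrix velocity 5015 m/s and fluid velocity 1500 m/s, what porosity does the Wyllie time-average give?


1/V - 1/Vm = 1/2460 - 1/5015 = 0.0002071
1/Vf - 1/Vm = 1/1500 - 1/5015 = 0.00046726
phi = 0.0002071 / 0.00046726 = 0.4432

0.4432


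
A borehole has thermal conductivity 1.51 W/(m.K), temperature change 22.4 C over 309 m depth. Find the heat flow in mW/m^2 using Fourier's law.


q = k * dT / dz * 1000
= 1.51 * 22.4 / 309 * 1000
= 0.109463 * 1000
= 109.4628 mW/m^2

109.4628


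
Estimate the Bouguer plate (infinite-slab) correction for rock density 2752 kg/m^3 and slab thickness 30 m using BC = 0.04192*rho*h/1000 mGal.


BC = 0.04192 * rho * h / 1000
= 0.04192 * 2752 * 30 / 1000
= 3.4609 mGal

3.4609


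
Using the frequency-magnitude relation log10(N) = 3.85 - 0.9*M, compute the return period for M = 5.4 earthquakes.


log10(N) = 3.85 - 0.9*5.4 = -1.01
N = 10^-1.01 = 0.097724
T = 1/N = 1/0.097724 = 10.2329 years

10.2329


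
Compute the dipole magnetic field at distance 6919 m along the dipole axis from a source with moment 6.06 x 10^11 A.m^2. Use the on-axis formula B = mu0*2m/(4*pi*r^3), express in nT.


m = 6.06 x 10^11 = 606000000000 A.m^2
2m = 1212000000000 A.m^2
r^3 = 6919^3 = 331230249559
B = (4pi*10^-7) * 1212000000000 / (4*pi * 331230249559) * 1e9
= 1523044.11846 / 4162362074645.07 * 1e9
= 365.9086 nT

365.9086


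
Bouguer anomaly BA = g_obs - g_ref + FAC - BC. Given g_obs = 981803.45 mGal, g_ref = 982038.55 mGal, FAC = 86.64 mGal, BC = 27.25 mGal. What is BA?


BA = g_obs - g_ref + FAC - BC
= 981803.45 - 982038.55 + 86.64 - 27.25
= -175.71 mGal

-175.71


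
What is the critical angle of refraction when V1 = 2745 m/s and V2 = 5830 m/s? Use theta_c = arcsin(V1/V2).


V1/V2 = 2745/5830 = 0.47084
theta_c = arcsin(0.47084) = 28.0889 degrees

28.0889


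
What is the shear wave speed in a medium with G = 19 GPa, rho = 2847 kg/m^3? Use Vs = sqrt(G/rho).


Convert G to Pa: G = 19e9 Pa
Compute G/rho = 19e9 / 2847 = 6673691.6052
Vs = sqrt(6673691.6052) = 2583.35 m/s

2583.35


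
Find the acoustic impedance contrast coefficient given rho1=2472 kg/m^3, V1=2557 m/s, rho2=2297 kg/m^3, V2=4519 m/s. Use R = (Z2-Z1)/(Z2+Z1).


Z1 = 2472 * 2557 = 6320904
Z2 = 2297 * 4519 = 10380143
R = (10380143 - 6320904) / (10380143 + 6320904) = 4059239 / 16701047 = 0.2431

0.2431


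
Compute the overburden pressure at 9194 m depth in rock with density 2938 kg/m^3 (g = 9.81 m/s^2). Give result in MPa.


P = rho * g * z / 1e6
= 2938 * 9.81 * 9194 / 1e6
= 264987445.32 / 1e6
= 264.9874 MPa

264.9874


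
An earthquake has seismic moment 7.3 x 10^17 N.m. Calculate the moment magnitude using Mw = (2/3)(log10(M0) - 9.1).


log10(M0) = log10(7.3 x 10^17) = 17.8633
Mw = 2/3 * (17.8633 - 9.1)
= 2/3 * 8.7633
= 5.84

5.84


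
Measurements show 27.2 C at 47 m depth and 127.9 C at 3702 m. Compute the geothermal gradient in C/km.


dT = 127.9 - 27.2 = 100.7 C
dz = 3702 - 47 = 3655 m
gradient = dT/dz * 1000 = 100.7/3655 * 1000 = 27.5513 C/km

27.5513


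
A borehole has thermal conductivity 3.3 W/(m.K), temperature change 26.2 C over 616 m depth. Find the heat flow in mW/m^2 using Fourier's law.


q = k * dT / dz * 1000
= 3.3 * 26.2 / 616 * 1000
= 0.140357 * 1000
= 140.3571 mW/m^2

140.3571


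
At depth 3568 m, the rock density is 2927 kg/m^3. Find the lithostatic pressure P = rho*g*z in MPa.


P = rho * g * z / 1e6
= 2927 * 9.81 * 3568 / 1e6
= 102451088.16 / 1e6
= 102.4511 MPa

102.4511


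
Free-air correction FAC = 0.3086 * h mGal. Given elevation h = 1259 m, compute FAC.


FAC = 0.3086 * h
= 0.3086 * 1259
= 388.5274 mGal

388.5274


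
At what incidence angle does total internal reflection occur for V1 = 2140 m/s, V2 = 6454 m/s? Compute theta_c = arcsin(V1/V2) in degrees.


V1/V2 = 2140/6454 = 0.331577
theta_c = arcsin(0.331577) = 19.3645 degrees

19.3645


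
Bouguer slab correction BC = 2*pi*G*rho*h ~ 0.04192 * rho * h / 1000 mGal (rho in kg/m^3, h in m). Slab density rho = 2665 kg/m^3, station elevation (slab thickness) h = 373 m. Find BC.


BC = 0.04192 * rho * h / 1000
= 0.04192 * 2665 * 373 / 1000
= 41.6704 mGal

41.6704


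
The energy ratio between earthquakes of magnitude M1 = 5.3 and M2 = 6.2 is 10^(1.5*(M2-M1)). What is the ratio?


M2 - M1 = 6.2 - 5.3 = 0.9
1.5 * 0.9 = 1.35
ratio = 10^1.35 = 22.39

22.39


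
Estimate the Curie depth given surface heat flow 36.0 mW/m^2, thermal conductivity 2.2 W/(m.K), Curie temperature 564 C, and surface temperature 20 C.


T_Curie - T_surf = 564 - 20 = 544 C
Convert q to W/m^2: 36.0 mW/m^2 = 0.036 W/m^2
d = 544 * 2.2 / 0.036 = 33244.44 m

33244.44


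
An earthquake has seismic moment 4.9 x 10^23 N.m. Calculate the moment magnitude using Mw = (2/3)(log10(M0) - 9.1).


log10(M0) = log10(4.9 x 10^23) = 23.6902
Mw = 2/3 * (23.6902 - 9.1)
= 2/3 * 14.5902
= 9.73

9.73


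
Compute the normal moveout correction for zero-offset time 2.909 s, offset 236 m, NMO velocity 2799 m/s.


x/Vnmo = 236/2799 = 0.084316
(x/Vnmo)^2 = 0.007109
t0^2 = 8.462281
sqrt(8.462281 + 0.007109) = 2.910222
dt = 2.910222 - 2.909 = 0.001222

0.001222


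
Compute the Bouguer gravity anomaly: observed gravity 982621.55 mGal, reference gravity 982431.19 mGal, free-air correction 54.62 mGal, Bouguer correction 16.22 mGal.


BA = g_obs - g_ref + FAC - BC
= 982621.55 - 982431.19 + 54.62 - 16.22
= 228.76 mGal

228.76


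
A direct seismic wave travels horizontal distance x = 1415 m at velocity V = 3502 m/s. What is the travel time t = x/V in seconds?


t = x / V
= 1415 / 3502
= 0.4041 s

0.4041


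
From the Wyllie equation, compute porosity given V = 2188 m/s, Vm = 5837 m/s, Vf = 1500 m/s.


1/V - 1/Vm = 1/2188 - 1/5837 = 0.00028572
1/Vf - 1/Vm = 1/1500 - 1/5837 = 0.00049535
phi = 0.00028572 / 0.00049535 = 0.5768

0.5768


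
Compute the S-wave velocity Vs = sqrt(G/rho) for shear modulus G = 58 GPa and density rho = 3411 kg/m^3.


Convert G to Pa: G = 58e9 Pa
Compute G/rho = 58e9 / 3411 = 17003811.1991
Vs = sqrt(17003811.1991) = 4123.57 m/s

4123.57


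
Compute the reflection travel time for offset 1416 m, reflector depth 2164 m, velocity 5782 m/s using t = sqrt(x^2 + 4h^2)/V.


x^2 + 4h^2 = 1416^2 + 4*2164^2 = 2005056 + 18731584 = 20736640
sqrt(20736640) = 4553.7501
t = 4553.7501 / 5782 = 0.7876 s

0.7876


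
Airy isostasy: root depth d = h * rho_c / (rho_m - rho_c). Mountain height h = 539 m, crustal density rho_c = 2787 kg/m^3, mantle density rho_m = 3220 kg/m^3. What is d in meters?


rho_m - rho_c = 3220 - 2787 = 433
d = 539 * 2787 / 433
= 1502193 / 433
= 3469.27 m

3469.27


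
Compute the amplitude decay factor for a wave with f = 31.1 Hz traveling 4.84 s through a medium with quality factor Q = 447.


pi*f*t/Q = pi*31.1*4.84/447 = 1.057908
A/A0 = exp(-1.057908) = 0.347181

0.347181


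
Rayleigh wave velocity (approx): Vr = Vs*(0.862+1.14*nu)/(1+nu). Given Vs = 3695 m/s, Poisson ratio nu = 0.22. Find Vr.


Numerator factor = 0.862 + 1.14*0.22 = 1.1128
Denominator = 1 + 0.22 = 1.22
Vr = 3695 * 1.1128 / 1.22 = 3370.32 m/s

3370.32


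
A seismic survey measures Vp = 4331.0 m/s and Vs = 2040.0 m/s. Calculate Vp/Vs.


Vp/Vs = 4331.0 / 2040.0
= 2.123

2.123


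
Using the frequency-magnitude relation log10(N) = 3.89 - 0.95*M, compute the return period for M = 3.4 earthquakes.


log10(N) = 3.89 - 0.95*3.4 = 0.66
N = 10^0.66 = 4.570882
T = 1/N = 1/4.570882 = 0.2188 years

0.2188


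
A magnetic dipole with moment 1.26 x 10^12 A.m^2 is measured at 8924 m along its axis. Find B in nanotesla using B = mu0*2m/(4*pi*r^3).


m = 1.26 x 10^12 = 1260000000000 A.m^2
2m = 2520000000000 A.m^2
r^3 = 8924^3 = 710687513024
B = (4pi*10^-7) * 2520000000000 / (4*pi * 710687513024) * 1e9
= 3166725.394819 / 8930762679656.79 * 1e9
= 354.5862 nT

354.5862


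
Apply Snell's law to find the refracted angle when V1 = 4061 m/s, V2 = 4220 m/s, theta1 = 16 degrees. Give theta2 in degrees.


sin(theta1) = sin(16 deg) = 0.275637
sin(theta2) = V2/V1 * sin(theta1) = 4220/4061 * 0.275637 = 0.286429
theta2 = arcsin(0.286429) = 16.6443 degrees

16.6443


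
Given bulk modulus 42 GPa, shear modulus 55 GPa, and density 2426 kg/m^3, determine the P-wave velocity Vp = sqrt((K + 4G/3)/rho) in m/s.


First compute the effective modulus:
K + 4G/3 = 42e9 + 4*55e9/3 = 115333333333.33 Pa
Then divide by density:
115333333333.33 / 2426 = 47540533.1135 Pa/(kg/m^3)
Take the square root:
Vp = sqrt(47540533.1135) = 6894.96 m/s

6894.96


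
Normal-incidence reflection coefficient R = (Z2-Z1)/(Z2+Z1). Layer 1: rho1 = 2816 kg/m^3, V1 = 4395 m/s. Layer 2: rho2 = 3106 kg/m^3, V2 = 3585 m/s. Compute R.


Z1 = 2816 * 4395 = 12376320
Z2 = 3106 * 3585 = 11135010
R = (11135010 - 12376320) / (11135010 + 12376320) = -1241310 / 23511330 = -0.0528

-0.0528


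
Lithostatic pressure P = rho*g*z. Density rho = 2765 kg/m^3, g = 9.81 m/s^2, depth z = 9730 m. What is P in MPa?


P = rho * g * z / 1e6
= 2765 * 9.81 * 9730 / 1e6
= 263922844.5 / 1e6
= 263.9228 MPa

263.9228


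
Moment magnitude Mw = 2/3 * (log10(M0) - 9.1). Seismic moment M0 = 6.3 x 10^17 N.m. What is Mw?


log10(M0) = log10(6.3 x 10^17) = 17.7993
Mw = 2/3 * (17.7993 - 9.1)
= 2/3 * 8.6993
= 5.8

5.8


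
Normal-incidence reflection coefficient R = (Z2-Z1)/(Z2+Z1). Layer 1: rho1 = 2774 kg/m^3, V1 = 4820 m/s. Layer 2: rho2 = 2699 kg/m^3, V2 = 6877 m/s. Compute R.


Z1 = 2774 * 4820 = 13370680
Z2 = 2699 * 6877 = 18561023
R = (18561023 - 13370680) / (18561023 + 13370680) = 5190343 / 31931703 = 0.1625

0.1625


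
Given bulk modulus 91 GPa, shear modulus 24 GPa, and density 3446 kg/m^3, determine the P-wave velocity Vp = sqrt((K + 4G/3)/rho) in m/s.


First compute the effective modulus:
K + 4G/3 = 91e9 + 4*24e9/3 = 123000000000.0 Pa
Then divide by density:
123000000000.0 / 3446 = 35693557.7481 Pa/(kg/m^3)
Take the square root:
Vp = sqrt(35693557.7481) = 5974.41 m/s

5974.41


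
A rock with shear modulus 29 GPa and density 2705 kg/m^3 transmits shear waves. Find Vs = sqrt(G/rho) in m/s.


Convert G to Pa: G = 29e9 Pa
Compute G/rho = 29e9 / 2705 = 10720887.2458
Vs = sqrt(10720887.2458) = 3274.28 m/s

3274.28


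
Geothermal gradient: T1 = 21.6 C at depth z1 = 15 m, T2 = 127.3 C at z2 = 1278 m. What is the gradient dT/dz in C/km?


dT = 127.3 - 21.6 = 105.7 C
dz = 1278 - 15 = 1263 m
gradient = dT/dz * 1000 = 105.7/1263 * 1000 = 83.6896 C/km

83.6896


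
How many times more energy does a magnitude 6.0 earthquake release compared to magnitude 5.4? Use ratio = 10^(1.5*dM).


M2 - M1 = 6.0 - 5.4 = 0.6
1.5 * 0.6 = 0.9
ratio = 10^0.9 = 7.94

7.94


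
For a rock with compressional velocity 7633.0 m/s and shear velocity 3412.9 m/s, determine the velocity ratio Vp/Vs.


Vp/Vs = 7633.0 / 3412.9
= 2.2365

2.2365


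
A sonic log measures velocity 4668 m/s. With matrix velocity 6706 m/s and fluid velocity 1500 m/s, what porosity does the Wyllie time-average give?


1/V - 1/Vm = 1/4668 - 1/6706 = 6.51e-05
1/Vf - 1/Vm = 1/1500 - 1/6706 = 0.00051755
phi = 6.51e-05 / 0.00051755 = 0.1258

0.1258


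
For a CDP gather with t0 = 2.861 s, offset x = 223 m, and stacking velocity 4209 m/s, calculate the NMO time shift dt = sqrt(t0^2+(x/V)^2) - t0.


x/Vnmo = 223/4209 = 0.052982
(x/Vnmo)^2 = 0.002807
t0^2 = 8.185321
sqrt(8.185321 + 0.002807) = 2.861491
dt = 2.861491 - 2.861 = 0.000491

4.910000e-04


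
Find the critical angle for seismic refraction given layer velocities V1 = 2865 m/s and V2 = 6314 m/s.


V1/V2 = 2865/6314 = 0.453754
theta_c = arcsin(0.453754) = 26.9848 degrees

26.9848


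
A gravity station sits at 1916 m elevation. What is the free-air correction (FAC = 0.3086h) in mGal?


FAC = 0.3086 * h
= 0.3086 * 1916
= 591.2776 mGal

591.2776


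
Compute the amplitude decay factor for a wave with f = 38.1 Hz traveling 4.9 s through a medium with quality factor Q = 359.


pi*f*t/Q = pi*38.1*4.9/359 = 1.633716
A/A0 = exp(-1.633716) = 0.195203

0.195203


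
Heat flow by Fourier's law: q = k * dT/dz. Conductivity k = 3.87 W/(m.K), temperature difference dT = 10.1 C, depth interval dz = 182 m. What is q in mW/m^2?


q = k * dT / dz * 1000
= 3.87 * 10.1 / 182 * 1000
= 0.214764 * 1000
= 214.7637 mW/m^2

214.7637


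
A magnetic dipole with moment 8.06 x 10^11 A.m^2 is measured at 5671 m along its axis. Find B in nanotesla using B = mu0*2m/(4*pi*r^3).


m = 8.06 x 10^11 = 806000000000 A.m^2
2m = 1612000000000 A.m^2
r^3 = 5671^3 = 182380726711
B = (4pi*10^-7) * 1612000000000 / (4*pi * 182380726711) * 1e9
= 2025698.943035 / 2291863804766.58 * 1e9
= 883.8653 nT

883.8653


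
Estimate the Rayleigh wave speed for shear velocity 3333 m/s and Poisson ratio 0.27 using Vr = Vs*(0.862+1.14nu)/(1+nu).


Numerator factor = 0.862 + 1.14*0.27 = 1.1698
Denominator = 1 + 0.27 = 1.27
Vr = 3333 * 1.1698 / 1.27 = 3070.03 m/s

3070.03


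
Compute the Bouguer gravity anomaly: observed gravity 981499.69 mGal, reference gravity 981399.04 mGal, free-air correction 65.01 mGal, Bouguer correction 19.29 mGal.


BA = g_obs - g_ref + FAC - BC
= 981499.69 - 981399.04 + 65.01 - 19.29
= 146.37 mGal

146.37


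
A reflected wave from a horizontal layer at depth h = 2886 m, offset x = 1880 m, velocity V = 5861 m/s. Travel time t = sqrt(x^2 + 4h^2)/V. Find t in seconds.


x^2 + 4h^2 = 1880^2 + 4*2886^2 = 3534400 + 33315984 = 36850384
sqrt(36850384) = 6070.4517
t = 6070.4517 / 5861 = 1.0357 s

1.0357


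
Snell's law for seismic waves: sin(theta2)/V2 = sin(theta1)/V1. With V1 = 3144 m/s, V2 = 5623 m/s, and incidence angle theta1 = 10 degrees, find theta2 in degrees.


sin(theta1) = sin(10 deg) = 0.173648
sin(theta2) = V2/V1 * sin(theta1) = 5623/3144 * 0.173648 = 0.310567
theta2 = arcsin(0.310567) = 18.0934 degrees

18.0934


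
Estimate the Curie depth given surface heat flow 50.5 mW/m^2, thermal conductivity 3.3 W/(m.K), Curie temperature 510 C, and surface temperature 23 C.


T_Curie - T_surf = 510 - 23 = 487 C
Convert q to W/m^2: 50.5 mW/m^2 = 0.0505 W/m^2
d = 487 * 3.3 / 0.0505 = 31823.76 m

31823.76


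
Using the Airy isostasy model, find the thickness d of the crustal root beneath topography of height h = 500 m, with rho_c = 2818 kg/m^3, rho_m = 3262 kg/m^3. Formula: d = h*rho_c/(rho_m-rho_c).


rho_m - rho_c = 3262 - 2818 = 444
d = 500 * 2818 / 444
= 1409000 / 444
= 3173.42 m

3173.42


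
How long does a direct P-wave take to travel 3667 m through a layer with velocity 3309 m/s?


t = x / V
= 3667 / 3309
= 1.1082 s

1.1082


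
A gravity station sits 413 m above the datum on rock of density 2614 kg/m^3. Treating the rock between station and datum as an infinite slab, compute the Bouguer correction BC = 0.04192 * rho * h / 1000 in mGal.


BC = 0.04192 * rho * h / 1000
= 0.04192 * 2614 * 413 / 1000
= 45.2561 mGal

45.2561


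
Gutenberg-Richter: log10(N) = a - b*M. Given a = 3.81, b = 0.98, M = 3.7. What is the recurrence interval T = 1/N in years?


log10(N) = 3.81 - 0.98*3.7 = 0.184
N = 10^0.184 = 1.527566
T = 1/N = 1/1.527566 = 0.6546 years

0.6546


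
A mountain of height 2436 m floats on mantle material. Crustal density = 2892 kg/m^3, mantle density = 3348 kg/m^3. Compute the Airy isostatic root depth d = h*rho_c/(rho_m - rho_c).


rho_m - rho_c = 3348 - 2892 = 456
d = 2436 * 2892 / 456
= 7044912 / 456
= 15449.37 m

15449.37


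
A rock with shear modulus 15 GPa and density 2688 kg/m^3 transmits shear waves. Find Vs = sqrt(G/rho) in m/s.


Convert G to Pa: G = 15e9 Pa
Compute G/rho = 15e9 / 2688 = 5580357.1429
Vs = sqrt(5580357.1429) = 2362.28 m/s

2362.28


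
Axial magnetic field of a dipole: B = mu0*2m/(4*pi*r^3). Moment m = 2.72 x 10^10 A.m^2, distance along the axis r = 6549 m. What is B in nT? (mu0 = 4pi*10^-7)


m = 2.72 x 10^10 = 27200000000 A.m^2
2m = 54400000000 A.m^2
r^3 = 6549^3 = 280882687149
B = (4pi*10^-7) * 54400000000 / (4*pi * 280882687149) * 1e9
= 68361.056142 / 3529675945871.43 * 1e9
= 19.3675 nT

19.3675


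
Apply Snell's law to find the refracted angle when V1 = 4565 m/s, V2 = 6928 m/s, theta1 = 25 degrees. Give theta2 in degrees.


sin(theta1) = sin(25 deg) = 0.422618
sin(theta2) = V2/V1 * sin(theta1) = 6928/4565 * 0.422618 = 0.64138
theta2 = arcsin(0.64138) = 39.8948 degrees

39.8948


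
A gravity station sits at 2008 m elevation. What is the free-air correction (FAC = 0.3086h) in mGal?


FAC = 0.3086 * h
= 0.3086 * 2008
= 619.6688 mGal

619.6688


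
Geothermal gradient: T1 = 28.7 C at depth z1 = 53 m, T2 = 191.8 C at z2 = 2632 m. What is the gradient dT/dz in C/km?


dT = 191.8 - 28.7 = 163.1 C
dz = 2632 - 53 = 2579 m
gradient = dT/dz * 1000 = 163.1/2579 * 1000 = 63.2416 C/km

63.2416


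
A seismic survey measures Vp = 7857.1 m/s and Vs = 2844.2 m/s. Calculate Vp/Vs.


Vp/Vs = 7857.1 / 2844.2
= 2.7625

2.7625


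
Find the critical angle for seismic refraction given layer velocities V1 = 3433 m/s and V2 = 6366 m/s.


V1/V2 = 3433/6366 = 0.539271
theta_c = arcsin(0.539271) = 32.634 degrees

32.634


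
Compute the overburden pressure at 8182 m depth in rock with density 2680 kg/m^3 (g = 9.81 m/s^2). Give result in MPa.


P = rho * g * z / 1e6
= 2680 * 9.81 * 8182 / 1e6
= 215111325.6 / 1e6
= 215.1113 MPa

215.1113


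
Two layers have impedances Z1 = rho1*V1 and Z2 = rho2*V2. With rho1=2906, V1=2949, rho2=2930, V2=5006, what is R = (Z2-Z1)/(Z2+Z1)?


Z1 = 2906 * 2949 = 8569794
Z2 = 2930 * 5006 = 14667580
R = (14667580 - 8569794) / (14667580 + 8569794) = 6097786 / 23237374 = 0.2624

0.2624


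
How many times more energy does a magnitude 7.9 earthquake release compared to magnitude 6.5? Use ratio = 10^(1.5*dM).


M2 - M1 = 7.9 - 6.5 = 1.4
1.5 * 1.4 = 2.1
ratio = 10^2.1 = 125.89

125.89


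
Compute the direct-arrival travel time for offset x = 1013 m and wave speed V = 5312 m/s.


t = x / V
= 1013 / 5312
= 0.1907 s

0.1907


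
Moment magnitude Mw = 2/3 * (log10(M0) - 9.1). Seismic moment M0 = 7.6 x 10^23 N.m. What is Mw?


log10(M0) = log10(7.6 x 10^23) = 23.8808
Mw = 2/3 * (23.8808 - 9.1)
= 2/3 * 14.7808
= 9.85

9.85


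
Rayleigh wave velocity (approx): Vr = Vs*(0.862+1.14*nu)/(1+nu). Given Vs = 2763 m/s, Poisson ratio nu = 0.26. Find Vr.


Numerator factor = 0.862 + 1.14*0.26 = 1.1584
Denominator = 1 + 0.26 = 1.26
Vr = 2763 * 1.1584 / 1.26 = 2540.21 m/s

2540.21


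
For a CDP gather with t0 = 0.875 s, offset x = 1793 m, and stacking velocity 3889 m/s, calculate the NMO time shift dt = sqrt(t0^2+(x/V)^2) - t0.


x/Vnmo = 1793/3889 = 0.461044
(x/Vnmo)^2 = 0.212562
t0^2 = 0.765625
sqrt(0.765625 + 0.212562) = 0.989033
dt = 0.989033 - 0.875 = 0.114033

0.114033


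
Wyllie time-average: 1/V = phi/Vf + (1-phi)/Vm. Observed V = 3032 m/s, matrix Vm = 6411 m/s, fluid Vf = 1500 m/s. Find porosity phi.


1/V - 1/Vm = 1/3032 - 1/6411 = 0.00017383
1/Vf - 1/Vm = 1/1500 - 1/6411 = 0.00051068
phi = 0.00017383 / 0.00051068 = 0.3404

0.3404


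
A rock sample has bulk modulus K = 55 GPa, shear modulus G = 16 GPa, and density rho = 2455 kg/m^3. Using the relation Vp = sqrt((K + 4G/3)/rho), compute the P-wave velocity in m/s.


First compute the effective modulus:
K + 4G/3 = 55e9 + 4*16e9/3 = 76333333333.33 Pa
Then divide by density:
76333333333.33 / 2455 = 31093007.4678 Pa/(kg/m^3)
Take the square root:
Vp = sqrt(31093007.4678) = 5576.11 m/s

5576.11


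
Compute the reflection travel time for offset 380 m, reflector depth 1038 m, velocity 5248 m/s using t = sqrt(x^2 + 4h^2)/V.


x^2 + 4h^2 = 380^2 + 4*1038^2 = 144400 + 4309776 = 4454176
sqrt(4454176) = 2110.4919
t = 2110.4919 / 5248 = 0.4022 s

0.4022


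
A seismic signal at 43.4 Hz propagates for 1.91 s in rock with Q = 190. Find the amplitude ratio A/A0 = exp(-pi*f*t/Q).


pi*f*t/Q = pi*43.4*1.91/190 = 1.370627
A/A0 = exp(-1.370627) = 0.253948

0.253948


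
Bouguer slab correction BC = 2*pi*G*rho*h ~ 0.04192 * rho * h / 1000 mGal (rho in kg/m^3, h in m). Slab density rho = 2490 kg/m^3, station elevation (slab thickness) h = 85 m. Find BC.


BC = 0.04192 * rho * h / 1000
= 0.04192 * 2490 * 85 / 1000
= 8.8724 mGal

8.8724


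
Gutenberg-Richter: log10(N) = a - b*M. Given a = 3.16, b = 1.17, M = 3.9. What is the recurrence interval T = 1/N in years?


log10(N) = 3.16 - 1.17*3.9 = -1.403
N = 10^-1.403 = 0.039537
T = 1/N = 1/0.039537 = 25.293 years

25.293


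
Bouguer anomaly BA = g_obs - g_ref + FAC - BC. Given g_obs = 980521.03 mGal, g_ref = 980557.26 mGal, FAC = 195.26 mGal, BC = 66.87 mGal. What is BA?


BA = g_obs - g_ref + FAC - BC
= 980521.03 - 980557.26 + 195.26 - 66.87
= 92.16 mGal

92.16


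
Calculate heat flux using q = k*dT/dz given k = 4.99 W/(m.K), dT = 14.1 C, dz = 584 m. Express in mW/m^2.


q = k * dT / dz * 1000
= 4.99 * 14.1 / 584 * 1000
= 0.120478 * 1000
= 120.4777 mW/m^2

120.4777


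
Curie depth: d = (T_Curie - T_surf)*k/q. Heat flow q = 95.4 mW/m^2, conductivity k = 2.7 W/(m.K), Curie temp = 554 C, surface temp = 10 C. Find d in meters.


T_Curie - T_surf = 554 - 10 = 544 C
Convert q to W/m^2: 95.4 mW/m^2 = 0.0954 W/m^2
d = 544 * 2.7 / 0.0954 = 15396.23 m

15396.23


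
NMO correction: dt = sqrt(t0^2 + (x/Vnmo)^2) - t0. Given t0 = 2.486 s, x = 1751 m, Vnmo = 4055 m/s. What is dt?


x/Vnmo = 1751/4055 = 0.431813
(x/Vnmo)^2 = 0.186462
t0^2 = 6.180196
sqrt(6.180196 + 0.186462) = 2.523224
dt = 2.523224 - 2.486 = 0.037224

0.037224


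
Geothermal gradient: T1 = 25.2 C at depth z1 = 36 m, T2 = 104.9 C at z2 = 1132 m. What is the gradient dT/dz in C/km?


dT = 104.9 - 25.2 = 79.7 C
dz = 1132 - 36 = 1096 m
gradient = dT/dz * 1000 = 79.7/1096 * 1000 = 72.719 C/km

72.719


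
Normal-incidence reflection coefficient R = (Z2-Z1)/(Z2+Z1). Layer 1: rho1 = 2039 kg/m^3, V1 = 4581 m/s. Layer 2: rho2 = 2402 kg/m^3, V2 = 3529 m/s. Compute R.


Z1 = 2039 * 4581 = 9340659
Z2 = 2402 * 3529 = 8476658
R = (8476658 - 9340659) / (8476658 + 9340659) = -864001 / 17817317 = -0.0485

-0.0485


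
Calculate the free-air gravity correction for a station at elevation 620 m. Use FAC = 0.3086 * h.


FAC = 0.3086 * h
= 0.3086 * 620
= 191.332 mGal

191.332


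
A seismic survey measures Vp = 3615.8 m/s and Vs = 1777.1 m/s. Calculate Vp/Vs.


Vp/Vs = 3615.8 / 1777.1
= 2.0347

2.0347


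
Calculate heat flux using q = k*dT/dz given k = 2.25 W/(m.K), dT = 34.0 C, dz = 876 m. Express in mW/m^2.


q = k * dT / dz * 1000
= 2.25 * 34.0 / 876 * 1000
= 0.087329 * 1000
= 87.3288 mW/m^2

87.3288


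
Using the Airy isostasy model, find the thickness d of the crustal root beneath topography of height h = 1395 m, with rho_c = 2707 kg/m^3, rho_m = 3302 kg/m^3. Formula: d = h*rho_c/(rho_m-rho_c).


rho_m - rho_c = 3302 - 2707 = 595
d = 1395 * 2707 / 595
= 3776265 / 595
= 6346.66 m

6346.66


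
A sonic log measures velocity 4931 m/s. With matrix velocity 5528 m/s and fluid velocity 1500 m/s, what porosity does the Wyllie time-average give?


1/V - 1/Vm = 1/4931 - 1/5528 = 2.19e-05
1/Vf - 1/Vm = 1/1500 - 1/5528 = 0.00048577
phi = 2.19e-05 / 0.00048577 = 0.0451

0.0451


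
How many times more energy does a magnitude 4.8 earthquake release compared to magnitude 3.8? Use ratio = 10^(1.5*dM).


M2 - M1 = 4.8 - 3.8 = 1.0
1.5 * 1.0 = 1.5
ratio = 10^1.5 = 31.62

31.62


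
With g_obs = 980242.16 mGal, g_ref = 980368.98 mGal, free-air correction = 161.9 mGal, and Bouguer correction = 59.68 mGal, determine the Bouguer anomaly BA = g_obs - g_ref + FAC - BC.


BA = g_obs - g_ref + FAC - BC
= 980242.16 - 980368.98 + 161.9 - 59.68
= -24.6 mGal

-24.6


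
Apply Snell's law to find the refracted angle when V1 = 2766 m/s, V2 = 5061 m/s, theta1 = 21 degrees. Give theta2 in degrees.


sin(theta1) = sin(21 deg) = 0.358368
sin(theta2) = V2/V1 * sin(theta1) = 5061/2766 * 0.358368 = 0.655712
theta2 = arcsin(0.655712) = 40.9737 degrees

40.9737


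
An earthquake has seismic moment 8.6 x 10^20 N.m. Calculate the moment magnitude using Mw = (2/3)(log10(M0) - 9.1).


log10(M0) = log10(8.6 x 10^20) = 20.9345
Mw = 2/3 * (20.9345 - 9.1)
= 2/3 * 11.8345
= 7.89

7.89


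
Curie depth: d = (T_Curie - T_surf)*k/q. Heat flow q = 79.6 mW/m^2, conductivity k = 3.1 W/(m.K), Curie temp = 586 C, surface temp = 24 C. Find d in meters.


T_Curie - T_surf = 586 - 24 = 562 C
Convert q to W/m^2: 79.6 mW/m^2 = 0.0796 W/m^2
d = 562 * 3.1 / 0.0796 = 21886.93 m

21886.93


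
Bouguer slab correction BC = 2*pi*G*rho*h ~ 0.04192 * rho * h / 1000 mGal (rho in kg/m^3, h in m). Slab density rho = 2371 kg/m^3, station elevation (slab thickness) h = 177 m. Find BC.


BC = 0.04192 * rho * h / 1000
= 0.04192 * 2371 * 177 / 1000
= 17.5924 mGal

17.5924


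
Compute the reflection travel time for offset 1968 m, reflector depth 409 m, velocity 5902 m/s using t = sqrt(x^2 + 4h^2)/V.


x^2 + 4h^2 = 1968^2 + 4*409^2 = 3873024 + 669124 = 4542148
sqrt(4542148) = 2131.2316
t = 2131.2316 / 5902 = 0.3611 s

0.3611


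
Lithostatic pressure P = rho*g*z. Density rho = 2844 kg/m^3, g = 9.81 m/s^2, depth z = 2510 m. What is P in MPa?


P = rho * g * z / 1e6
= 2844 * 9.81 * 2510 / 1e6
= 70028096.4 / 1e6
= 70.0281 MPa

70.0281


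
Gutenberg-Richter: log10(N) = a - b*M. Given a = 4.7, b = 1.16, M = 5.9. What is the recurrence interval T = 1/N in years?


log10(N) = 4.7 - 1.16*5.9 = -2.144
N = 10^-2.144 = 0.007178
T = 1/N = 1/0.007178 = 139.3157 years

139.3157


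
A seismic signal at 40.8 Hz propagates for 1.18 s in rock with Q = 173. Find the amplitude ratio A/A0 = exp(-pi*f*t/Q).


pi*f*t/Q = pi*40.8*1.18/173 = 0.874271
A/A0 = exp(-0.874271) = 0.417166

0.417166


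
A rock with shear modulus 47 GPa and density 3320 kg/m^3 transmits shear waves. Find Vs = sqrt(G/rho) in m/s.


Convert G to Pa: G = 47e9 Pa
Compute G/rho = 47e9 / 3320 = 14156626.506
Vs = sqrt(14156626.506) = 3762.53 m/s

3762.53


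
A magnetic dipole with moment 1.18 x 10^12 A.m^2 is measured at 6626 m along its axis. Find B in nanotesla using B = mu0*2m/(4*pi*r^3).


m = 1.18 x 10^12 = 1180000000000 A.m^2
2m = 2360000000000 A.m^2
r^3 = 6626^3 = 290907082376
B = (4pi*10^-7) * 2360000000000 / (4*pi * 290907082376) * 1e9
= 2965663.464989 / 3655646211478.73 * 1e9
= 811.2556 nT

811.2556


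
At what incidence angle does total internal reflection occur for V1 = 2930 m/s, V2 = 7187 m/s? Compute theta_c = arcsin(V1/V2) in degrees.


V1/V2 = 2930/7187 = 0.407681
theta_c = arcsin(0.407681) = 24.0592 degrees

24.0592


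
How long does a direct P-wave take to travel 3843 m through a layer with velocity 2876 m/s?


t = x / V
= 3843 / 2876
= 1.3362 s

1.3362


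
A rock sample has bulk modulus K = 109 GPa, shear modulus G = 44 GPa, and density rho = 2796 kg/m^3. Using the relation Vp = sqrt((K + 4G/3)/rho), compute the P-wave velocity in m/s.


First compute the effective modulus:
K + 4G/3 = 109e9 + 4*44e9/3 = 167666666666.67 Pa
Then divide by density:
167666666666.67 / 2796 = 59966618.9795 Pa/(kg/m^3)
Take the square root:
Vp = sqrt(59966618.9795) = 7743.81 m/s

7743.81


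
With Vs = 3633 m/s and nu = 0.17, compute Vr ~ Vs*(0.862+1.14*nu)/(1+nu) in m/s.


Numerator factor = 0.862 + 1.14*0.17 = 1.0558
Denominator = 1 + 0.17 = 1.17
Vr = 3633 * 1.0558 / 1.17 = 3278.39 m/s

3278.39


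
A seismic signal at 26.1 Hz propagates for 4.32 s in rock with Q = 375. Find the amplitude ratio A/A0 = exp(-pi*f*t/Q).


pi*f*t/Q = pi*26.1*4.32/375 = 0.944589
A/A0 = exp(-0.944589) = 0.388839

0.388839


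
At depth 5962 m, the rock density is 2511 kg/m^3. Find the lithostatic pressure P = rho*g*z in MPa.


P = rho * g * z / 1e6
= 2511 * 9.81 * 5962 / 1e6
= 146861409.42 / 1e6
= 146.8614 MPa

146.8614


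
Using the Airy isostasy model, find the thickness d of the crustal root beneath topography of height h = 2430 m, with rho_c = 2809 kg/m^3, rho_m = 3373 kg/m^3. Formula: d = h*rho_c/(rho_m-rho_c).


rho_m - rho_c = 3373 - 2809 = 564
d = 2430 * 2809 / 564
= 6825870 / 564
= 12102.61 m

12102.61


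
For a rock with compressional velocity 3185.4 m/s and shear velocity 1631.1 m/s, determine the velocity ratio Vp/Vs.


Vp/Vs = 3185.4 / 1631.1
= 1.9529

1.9529


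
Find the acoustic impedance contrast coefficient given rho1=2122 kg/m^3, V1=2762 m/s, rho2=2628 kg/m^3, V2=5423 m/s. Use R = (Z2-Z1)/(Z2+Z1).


Z1 = 2122 * 2762 = 5860964
Z2 = 2628 * 5423 = 14251644
R = (14251644 - 5860964) / (14251644 + 5860964) = 8390680 / 20112608 = 0.4172

0.4172
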